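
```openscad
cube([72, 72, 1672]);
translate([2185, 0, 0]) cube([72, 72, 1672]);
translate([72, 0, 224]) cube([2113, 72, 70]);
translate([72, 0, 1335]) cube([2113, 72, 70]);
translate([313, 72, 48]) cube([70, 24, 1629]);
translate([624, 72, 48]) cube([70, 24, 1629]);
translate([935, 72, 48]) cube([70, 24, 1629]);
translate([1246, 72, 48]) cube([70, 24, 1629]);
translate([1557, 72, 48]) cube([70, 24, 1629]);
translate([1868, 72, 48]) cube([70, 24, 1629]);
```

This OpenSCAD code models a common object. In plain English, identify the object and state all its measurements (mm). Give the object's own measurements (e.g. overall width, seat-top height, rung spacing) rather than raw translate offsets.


A fence section. Two 72×72 mm posts, 1672 mm tall, stand on the floor with a clear span of 2113 mm between their inner faces. Two horizontal rails of 72×70 mm section span the gap between the posts with their undersides at z = 224 mm and z = 1335 mm, flush with the posts' −y face. 6 pickets, each 70 mm wide, 24 mm thick and 1629 mm tall, are fixed to the +y face of the rails with their bottoms at z = 48 mm, spaced across the span with a 241 mm gap after the −x post and between neighbouring pickets, with 247 mm left before the +x post.


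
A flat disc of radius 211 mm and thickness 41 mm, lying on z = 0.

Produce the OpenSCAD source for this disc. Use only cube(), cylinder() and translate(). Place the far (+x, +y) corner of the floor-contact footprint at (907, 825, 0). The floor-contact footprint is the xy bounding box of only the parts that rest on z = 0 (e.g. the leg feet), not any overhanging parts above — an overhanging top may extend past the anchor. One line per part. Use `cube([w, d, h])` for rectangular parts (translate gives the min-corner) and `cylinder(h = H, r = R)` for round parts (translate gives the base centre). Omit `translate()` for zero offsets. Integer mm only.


translate([696, 614, 0]) cylinder(h = 41, r = 211);


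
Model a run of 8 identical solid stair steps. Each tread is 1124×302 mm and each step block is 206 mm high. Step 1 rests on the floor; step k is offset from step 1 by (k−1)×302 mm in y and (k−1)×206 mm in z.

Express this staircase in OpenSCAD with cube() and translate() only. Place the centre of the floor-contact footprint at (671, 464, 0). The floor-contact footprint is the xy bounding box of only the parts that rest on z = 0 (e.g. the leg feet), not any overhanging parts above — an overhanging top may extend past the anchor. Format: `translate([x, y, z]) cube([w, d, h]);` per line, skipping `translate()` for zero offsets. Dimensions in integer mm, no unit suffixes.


translate([109, 313, 0]) cube([1124, 302, 206]);
translate([109, 615, 206]) cube([1124, 302, 206]);
translate([109, 917, 412]) cube([1124, 302, 206]);
translate([109, 1219, 618]) cube([1124, 302, 206]);
translate([109, 1521, 824]) cube([1124, 302, 206]);
translate([109, 1823, 1030]) cube([1124, 302, 206]);
translate([109, 2125, 1236]) cube([1124, 302, 206]);
translate([109, 2427, 1442]) cube([1124, 302, 206]);


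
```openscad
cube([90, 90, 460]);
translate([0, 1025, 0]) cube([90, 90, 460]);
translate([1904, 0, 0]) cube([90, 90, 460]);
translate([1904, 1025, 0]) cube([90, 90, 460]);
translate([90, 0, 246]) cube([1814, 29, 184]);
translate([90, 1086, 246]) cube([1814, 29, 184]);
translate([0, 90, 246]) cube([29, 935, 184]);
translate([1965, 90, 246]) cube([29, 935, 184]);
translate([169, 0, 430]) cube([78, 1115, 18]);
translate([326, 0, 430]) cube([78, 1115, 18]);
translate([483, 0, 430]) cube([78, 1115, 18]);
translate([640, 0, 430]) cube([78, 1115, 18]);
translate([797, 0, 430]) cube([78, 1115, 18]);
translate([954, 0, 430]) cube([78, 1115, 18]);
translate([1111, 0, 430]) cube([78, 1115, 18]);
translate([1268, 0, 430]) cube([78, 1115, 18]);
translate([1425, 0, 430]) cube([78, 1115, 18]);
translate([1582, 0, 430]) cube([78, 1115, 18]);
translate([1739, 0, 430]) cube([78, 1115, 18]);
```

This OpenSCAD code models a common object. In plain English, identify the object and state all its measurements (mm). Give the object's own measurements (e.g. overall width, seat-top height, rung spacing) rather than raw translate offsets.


A bed frame 1994 mm long (x) by 1115 mm wide (y). Four 90×90 mm corner posts, 460 mm tall, at the corners of the footprint. Four rails of 29 mm thickness and 184 mm height run between adjacent posts with their undersides at z = 246 mm, their outer faces flush with the outside of the frame (the two x-running rails run between the posts' inner faces; the two y-running rails run between the posts' inner faces). 11 slats, each 78 mm wide (x) and 18 mm thick, lie across the top of the two x-running rails, running the full 1115 mm width of the frame in y; along x they sit between the end posts with a 79 mm gap after the −x posts and between neighbouring slats, leaving 87 mm before the +x posts.


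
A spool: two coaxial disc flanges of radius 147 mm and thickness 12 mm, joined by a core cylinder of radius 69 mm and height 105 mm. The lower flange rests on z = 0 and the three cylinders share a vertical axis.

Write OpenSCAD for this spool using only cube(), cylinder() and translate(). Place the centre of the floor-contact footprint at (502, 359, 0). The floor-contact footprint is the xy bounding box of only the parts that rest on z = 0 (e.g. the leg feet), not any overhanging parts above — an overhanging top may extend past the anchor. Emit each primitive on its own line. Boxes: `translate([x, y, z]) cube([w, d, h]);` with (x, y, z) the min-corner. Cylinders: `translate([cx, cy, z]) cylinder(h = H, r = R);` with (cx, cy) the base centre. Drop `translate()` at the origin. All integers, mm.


translate([502, 359, 0]) cylinder(h = 12, r = 147);
translate([502, 359, 12]) cylinder(h = 105, r = 69);
translate([502, 359, 117]) cylinder(h = 12, r = 147);


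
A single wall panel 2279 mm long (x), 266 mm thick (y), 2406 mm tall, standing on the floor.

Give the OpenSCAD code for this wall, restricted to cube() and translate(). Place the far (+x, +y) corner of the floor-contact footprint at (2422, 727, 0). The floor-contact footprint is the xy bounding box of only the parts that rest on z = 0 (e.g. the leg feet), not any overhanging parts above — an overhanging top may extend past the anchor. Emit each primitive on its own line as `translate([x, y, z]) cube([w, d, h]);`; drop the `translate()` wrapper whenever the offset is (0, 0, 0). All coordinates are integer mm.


translate([143, 461, 0]) cube([2279, 266, 2406]);


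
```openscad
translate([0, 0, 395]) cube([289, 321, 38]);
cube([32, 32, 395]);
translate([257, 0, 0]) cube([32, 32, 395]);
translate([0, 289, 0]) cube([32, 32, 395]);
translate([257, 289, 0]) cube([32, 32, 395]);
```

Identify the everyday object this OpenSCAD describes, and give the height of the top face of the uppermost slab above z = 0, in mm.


A stool. The seat height is 433 mm.

A 289×321×38 slab at z = 395 on four corner posts — a stool. The seat top is 395 + 38 = 433 mm.


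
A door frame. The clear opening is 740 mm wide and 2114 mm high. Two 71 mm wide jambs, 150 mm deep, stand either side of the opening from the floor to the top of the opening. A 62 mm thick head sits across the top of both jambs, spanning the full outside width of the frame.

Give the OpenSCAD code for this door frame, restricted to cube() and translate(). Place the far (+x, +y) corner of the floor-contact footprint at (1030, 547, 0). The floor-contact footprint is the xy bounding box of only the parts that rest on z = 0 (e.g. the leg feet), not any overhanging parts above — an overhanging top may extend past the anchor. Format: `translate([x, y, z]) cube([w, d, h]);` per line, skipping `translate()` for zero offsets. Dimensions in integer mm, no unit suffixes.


translate([148, 397, 0]) cube([71, 150, 2114]);
translate([959, 397, 0]) cube([71, 150, 2114]);
translate([148, 397, 2114]) cube([882, 150, 62]);


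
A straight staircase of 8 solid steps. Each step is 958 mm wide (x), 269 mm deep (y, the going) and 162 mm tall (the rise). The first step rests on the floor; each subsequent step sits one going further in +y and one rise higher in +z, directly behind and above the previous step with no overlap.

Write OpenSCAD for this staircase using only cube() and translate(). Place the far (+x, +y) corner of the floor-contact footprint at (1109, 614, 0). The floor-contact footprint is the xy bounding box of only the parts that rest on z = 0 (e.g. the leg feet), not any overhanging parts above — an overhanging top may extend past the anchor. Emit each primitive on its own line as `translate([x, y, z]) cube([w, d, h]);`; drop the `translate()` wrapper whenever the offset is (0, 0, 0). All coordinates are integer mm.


translate([151, 345, 0]) cube([958, 269, 162]);
translate([151, 614, 162]) cube([958, 269, 162]);
translate([151, 883, 324]) cube([958, 269, 162]);
translate([151, 1152, 486]) cube([958, 269, 162]);
translate([151, 1421, 648]) cube([958, 269, 162]);
translate([151, 1690, 810]) cube([958, 269, 162]);
translate([151, 1959, 972]) cube([958, 269, 162]);
translate([151, 2228, 1134]) cube([958, 269, 162]);


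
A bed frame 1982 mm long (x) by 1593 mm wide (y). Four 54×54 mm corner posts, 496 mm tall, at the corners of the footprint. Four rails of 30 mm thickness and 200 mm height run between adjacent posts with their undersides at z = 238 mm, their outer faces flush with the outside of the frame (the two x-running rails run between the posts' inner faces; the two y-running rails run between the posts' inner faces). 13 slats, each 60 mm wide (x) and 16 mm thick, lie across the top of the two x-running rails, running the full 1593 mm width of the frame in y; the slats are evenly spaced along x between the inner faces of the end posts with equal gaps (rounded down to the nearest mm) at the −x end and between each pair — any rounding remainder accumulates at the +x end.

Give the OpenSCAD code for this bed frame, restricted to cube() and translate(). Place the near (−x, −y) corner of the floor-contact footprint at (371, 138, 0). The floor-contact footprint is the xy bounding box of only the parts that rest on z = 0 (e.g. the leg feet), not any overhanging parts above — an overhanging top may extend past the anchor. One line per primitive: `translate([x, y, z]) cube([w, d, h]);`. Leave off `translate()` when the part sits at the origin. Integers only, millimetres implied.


translate([371, 138, 0]) cube([54, 54, 496]);
translate([371, 1677, 0]) cube([54, 54, 496]);
translate([2299, 138, 0]) cube([54, 54, 496]);
translate([2299, 1677, 0]) cube([54, 54, 496]);
translate([425, 138, 238]) cube([1874, 30, 200]);
translate([425, 1701, 238]) cube([1874, 30, 200]);
translate([371, 192, 238]) cube([30, 1485, 200]);
translate([2323, 192, 238]) cube([30, 1485, 200]);
translate([503, 138, 438]) cube([60, 1593, 16]);
translate([641, 138, 438]) cube([60, 1593, 16]);
translate([779, 138, 438]) cube([60, 1593, 16]);
translate([917, 138, 438]) cube([60, 1593, 16]);
translate([1055, 138, 438]) cube([60, 1593, 16]);
translate([1193, 138, 438]) cube([60, 1593, 16]);
translate([1331, 138, 438]) cube([60, 1593, 16]);
translate([1469, 138, 438]) cube([60, 1593, 16]);
translate([1607, 138, 438]) cube([60, 1593, 16]);
translate([1745, 138, 438]) cube([60, 1593, 16]);
translate([1883, 138, 438]) cube([60, 1593, 16]);
translate([2021, 138, 438]) cube([60, 1593, 16]);
translate([2159, 138, 438]) cube([60, 1593, 16]);


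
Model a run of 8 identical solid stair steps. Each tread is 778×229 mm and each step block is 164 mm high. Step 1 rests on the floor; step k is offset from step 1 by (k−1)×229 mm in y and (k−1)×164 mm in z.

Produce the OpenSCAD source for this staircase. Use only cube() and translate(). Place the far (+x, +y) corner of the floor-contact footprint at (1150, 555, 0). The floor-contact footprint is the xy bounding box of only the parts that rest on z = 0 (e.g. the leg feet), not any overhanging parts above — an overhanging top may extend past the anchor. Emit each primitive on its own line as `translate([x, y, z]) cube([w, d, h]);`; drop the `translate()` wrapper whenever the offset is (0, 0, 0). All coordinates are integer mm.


translate([372, 326, 0]) cube([778, 229, 164]);
translate([372, 555, 164]) cube([778, 229, 164]);
translate([372, 784, 328]) cube([778, 229, 164]);
translate([372, 1013, 492]) cube([778, 229, 164]);
translate([372, 1242, 656]) cube([778, 229, 164]);
translate([372, 1471, 820]) cube([778, 229, 164]);
translate([372, 1700, 984]) cube([778, 229, 164]);
translate([372, 1929, 1148]) cube([778, 229, 164]);


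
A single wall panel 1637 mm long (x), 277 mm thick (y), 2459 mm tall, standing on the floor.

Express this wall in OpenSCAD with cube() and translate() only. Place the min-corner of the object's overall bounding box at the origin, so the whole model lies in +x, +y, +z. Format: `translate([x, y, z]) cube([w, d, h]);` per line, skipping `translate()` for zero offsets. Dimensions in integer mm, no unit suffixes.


cube([1637, 277, 2459]);


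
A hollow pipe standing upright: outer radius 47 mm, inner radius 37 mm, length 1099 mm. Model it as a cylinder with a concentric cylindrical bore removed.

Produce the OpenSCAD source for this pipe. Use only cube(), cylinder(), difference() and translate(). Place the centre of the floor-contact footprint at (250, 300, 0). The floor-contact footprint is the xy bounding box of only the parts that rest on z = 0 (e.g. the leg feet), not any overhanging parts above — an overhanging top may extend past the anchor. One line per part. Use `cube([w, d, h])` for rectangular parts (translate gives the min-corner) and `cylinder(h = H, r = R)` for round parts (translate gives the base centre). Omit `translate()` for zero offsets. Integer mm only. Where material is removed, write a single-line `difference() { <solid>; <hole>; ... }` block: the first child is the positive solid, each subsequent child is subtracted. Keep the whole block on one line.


difference() { translate([250, 300, 0]) cylinder(h = 1099, r = 47); translate([250, 300, 0]) cylinder(h = 1099, r = 37); }


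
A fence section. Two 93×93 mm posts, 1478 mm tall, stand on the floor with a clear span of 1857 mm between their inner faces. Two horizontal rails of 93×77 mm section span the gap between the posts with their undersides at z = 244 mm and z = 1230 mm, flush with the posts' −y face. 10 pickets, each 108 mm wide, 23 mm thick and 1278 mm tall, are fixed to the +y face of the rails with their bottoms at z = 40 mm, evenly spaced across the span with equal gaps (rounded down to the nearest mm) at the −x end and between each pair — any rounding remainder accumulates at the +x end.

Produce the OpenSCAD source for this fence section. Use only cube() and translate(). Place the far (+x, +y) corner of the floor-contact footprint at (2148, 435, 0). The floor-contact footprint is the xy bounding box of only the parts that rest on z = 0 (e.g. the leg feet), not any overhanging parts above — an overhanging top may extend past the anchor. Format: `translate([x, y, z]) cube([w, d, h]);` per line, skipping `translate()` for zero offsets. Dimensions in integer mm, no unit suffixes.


translate([105, 342, 0]) cube([93, 93, 1478]);
translate([2055, 342, 0]) cube([93, 93, 1478]);
translate([198, 342, 244]) cube([1857, 93, 77]);
translate([198, 342, 1230]) cube([1857, 93, 77]);
translate([268, 435, 40]) cube([108, 23, 1278]);
translate([446, 435, 40]) cube([108, 23, 1278]);
translate([624, 435, 40]) cube([108, 23, 1278]);
translate([802, 435, 40]) cube([108, 23, 1278]);
translate([980, 435, 40]) cube([108, 23, 1278]);
translate([1158, 435, 40]) cube([108, 23, 1278]);
translate([1336, 435, 40]) cube([108, 23, 1278]);
translate([1514, 435, 40]) cube([108, 23, 1278]);
translate([1692, 435, 40]) cube([108, 23, 1278]);
translate([1870, 435, 40]) cube([108, 23, 1278]);


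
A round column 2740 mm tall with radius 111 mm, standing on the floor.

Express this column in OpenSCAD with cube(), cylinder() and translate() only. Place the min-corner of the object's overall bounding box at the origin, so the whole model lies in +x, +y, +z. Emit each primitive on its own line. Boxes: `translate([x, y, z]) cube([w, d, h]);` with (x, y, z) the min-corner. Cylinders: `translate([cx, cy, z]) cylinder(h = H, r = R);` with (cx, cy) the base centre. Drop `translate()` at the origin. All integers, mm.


translate([111, 111, 0]) cylinder(h = 2740, r = 111);


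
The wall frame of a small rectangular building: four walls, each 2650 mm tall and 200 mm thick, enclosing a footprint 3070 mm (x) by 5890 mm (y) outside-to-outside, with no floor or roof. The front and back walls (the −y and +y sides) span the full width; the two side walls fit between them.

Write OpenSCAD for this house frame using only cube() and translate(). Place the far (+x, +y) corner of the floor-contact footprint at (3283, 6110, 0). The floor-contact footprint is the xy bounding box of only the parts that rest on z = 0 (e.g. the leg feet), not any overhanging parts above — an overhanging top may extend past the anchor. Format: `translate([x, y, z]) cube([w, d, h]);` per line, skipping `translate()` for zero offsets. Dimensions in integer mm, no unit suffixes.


translate([213, 220, 0]) cube([3070, 200, 2650]);
translate([213, 5910, 0]) cube([3070, 200, 2650]);
translate([213, 420, 0]) cube([200, 5490, 2650]);
translate([3083, 420, 0]) cube([200, 5490, 2650]);


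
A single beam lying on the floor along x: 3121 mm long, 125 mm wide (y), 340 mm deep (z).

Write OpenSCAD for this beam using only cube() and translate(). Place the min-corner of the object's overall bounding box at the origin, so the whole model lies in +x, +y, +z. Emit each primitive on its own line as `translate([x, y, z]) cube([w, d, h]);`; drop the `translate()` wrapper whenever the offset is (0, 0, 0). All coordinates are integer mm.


cube([3121, 125, 340]);


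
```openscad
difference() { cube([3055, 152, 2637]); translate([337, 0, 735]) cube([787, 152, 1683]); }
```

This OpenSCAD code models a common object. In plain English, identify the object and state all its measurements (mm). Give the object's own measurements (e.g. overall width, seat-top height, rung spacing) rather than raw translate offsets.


A wall 3055 mm long (x), 152 mm thick (y), 2637 mm tall, with a rectangular window opening cut through it. The opening is 787 mm wide and 1683 mm tall; its sill is at z = 735 mm and its near (−x) edge is 337 mm from the wall's −x end. The opening passes through the full wall thickness.


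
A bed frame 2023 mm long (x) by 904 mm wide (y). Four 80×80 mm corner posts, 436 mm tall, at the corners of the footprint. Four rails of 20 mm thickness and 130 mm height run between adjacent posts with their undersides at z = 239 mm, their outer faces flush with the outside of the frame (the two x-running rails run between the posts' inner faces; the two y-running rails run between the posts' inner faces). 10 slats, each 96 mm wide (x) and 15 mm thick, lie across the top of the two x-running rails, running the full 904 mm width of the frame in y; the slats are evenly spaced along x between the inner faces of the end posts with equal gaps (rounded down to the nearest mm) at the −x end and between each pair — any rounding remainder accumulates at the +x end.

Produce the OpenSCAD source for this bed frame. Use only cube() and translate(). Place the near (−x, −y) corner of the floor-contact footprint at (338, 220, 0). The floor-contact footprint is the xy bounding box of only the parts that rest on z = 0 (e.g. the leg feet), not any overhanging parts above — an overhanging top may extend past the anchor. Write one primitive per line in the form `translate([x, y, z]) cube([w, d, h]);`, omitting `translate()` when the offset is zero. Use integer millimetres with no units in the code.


// slat z = rail_z + rail_h = 239 + 130 = 369
// slat gap = ⌊(1863 − 10·96) / 11⌋ = 82
translate([338, 220, 0]) cube([80, 80, 436]);
translate([338, 1044, 0]) cube([80, 80, 436]);
translate([2281, 220, 0]) cube([80, 80, 436]);
translate([2281, 1044, 0]) cube([80, 80, 436]);
translate([418, 220, 239]) cube([1863, 20, 130]);
translate([418, 1104, 239]) cube([1863, 20, 130]);
translate([338, 300, 239]) cube([20, 744, 130]);
translate([2341, 300, 239]) cube([20, 744, 130]);
translate([500, 220, 369]) cube([96, 904, 15]);
translate([678, 220, 369]) cube([96, 904, 15]);
translate([856, 220, 369]) cube([96, 904, 15]);
translate([1034, 220, 369]) cube([96, 904, 15]);
translate([1212, 220, 369]) cube([96, 904, 15]);
translate([1390, 220, 369]) cube([96, 904, 15]);
translate([1568, 220, 369]) cube([96, 904, 15]);
translate([1746, 220, 369]) cube([96, 904, 15]);
translate([1924, 220, 369]) cube([96, 904, 15]);
translate([2102, 220, 369]) cube([96, 904, 15]);


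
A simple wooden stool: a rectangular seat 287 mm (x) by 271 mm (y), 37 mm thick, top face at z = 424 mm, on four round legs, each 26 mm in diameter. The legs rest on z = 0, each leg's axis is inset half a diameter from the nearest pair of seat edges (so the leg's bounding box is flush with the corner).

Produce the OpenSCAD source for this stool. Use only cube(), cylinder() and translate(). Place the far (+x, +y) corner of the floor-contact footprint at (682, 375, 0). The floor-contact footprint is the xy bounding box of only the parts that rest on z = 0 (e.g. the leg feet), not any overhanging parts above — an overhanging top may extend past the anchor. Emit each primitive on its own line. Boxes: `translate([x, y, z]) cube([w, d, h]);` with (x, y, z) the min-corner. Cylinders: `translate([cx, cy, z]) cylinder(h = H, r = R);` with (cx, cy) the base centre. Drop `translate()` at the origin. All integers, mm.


translate([395, 104, 387]) cube([287, 271, 37]);
translate([408, 117, 0]) cylinder(h = 387, r = 13);
translate([669, 117, 0]) cylinder(h = 387, r = 13);
translate([408, 362, 0]) cylinder(h = 387, r = 13);
translate([669, 362, 0]) cylinder(h = 387, r = 13);


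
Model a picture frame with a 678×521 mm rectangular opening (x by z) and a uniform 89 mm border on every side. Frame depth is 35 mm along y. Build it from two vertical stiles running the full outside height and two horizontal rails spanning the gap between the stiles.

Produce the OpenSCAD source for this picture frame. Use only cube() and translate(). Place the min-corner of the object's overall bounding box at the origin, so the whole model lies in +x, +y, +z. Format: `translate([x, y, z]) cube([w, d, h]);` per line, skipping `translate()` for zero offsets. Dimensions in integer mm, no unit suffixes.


cube([89, 35, 699]);
translate([767, 0, 0]) cube([89, 35, 699]);
translate([89, 0, 0]) cube([678, 35, 89]);
translate([89, 0, 610]) cube([678, 35, 89]);


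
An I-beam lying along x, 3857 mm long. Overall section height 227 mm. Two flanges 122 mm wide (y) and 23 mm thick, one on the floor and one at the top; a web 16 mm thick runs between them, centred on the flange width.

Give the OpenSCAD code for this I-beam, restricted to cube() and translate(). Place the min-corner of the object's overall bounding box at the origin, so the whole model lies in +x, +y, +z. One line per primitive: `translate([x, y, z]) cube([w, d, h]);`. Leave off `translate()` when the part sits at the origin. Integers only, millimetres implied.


cube([3857, 122, 23]);
translate([0, 53, 23]) cube([3857, 16, 181]);
translate([0, 0, 204]) cube([3857, 122, 23]);


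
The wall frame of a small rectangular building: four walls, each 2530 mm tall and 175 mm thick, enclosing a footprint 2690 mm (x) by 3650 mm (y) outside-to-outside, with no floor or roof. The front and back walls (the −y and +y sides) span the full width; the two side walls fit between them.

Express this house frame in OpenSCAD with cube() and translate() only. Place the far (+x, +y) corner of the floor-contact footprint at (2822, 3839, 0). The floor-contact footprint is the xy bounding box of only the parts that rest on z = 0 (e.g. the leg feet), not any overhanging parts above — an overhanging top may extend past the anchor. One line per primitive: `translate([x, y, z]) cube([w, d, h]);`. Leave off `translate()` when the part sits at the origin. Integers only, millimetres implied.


translate([132, 189, 0]) cube([2690, 175, 2530]);
translate([132, 3664, 0]) cube([2690, 175, 2530]);
translate([132, 364, 0]) cube([175, 3300, 2530]);
translate([2647, 364, 0]) cube([175, 3300, 2530]);


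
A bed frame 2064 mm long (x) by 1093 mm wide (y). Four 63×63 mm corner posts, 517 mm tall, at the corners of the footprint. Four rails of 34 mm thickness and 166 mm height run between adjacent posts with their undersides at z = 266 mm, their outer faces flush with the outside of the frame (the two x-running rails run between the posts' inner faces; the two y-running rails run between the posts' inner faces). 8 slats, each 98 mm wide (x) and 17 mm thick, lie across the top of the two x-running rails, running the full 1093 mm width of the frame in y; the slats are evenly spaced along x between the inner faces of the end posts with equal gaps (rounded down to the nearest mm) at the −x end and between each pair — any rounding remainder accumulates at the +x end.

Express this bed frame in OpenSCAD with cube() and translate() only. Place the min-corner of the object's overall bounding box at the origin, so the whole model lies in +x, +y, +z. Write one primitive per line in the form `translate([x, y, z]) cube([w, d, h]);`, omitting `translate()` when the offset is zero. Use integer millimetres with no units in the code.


// slat z = rail_z + rail_h = 266 + 166 = 432
// slat gap = ⌊(1938 − 8·98) / 9⌋ = 128
cube([63, 63, 517]);
translate([0, 1030, 0]) cube([63, 63, 517]);
translate([2001, 0, 0]) cube([63, 63, 517]);
translate([2001, 1030, 0]) cube([63, 63, 517]);
translate([63, 0, 266]) cube([1938, 34, 166]);
translate([63, 1059, 266]) cube([1938, 34, 166]);
translate([0, 63, 266]) cube([34, 967, 166]);
translate([2030, 63, 266]) cube([34, 967, 166]);
translate([191, 0, 432]) cube([98, 1093, 17]);
translate([417, 0, 432]) cube([98, 1093, 17]);
translate([643, 0, 432]) cube([98, 1093, 17]);
translate([869, 0, 432]) cube([98, 1093, 17]);
translate([1095, 0, 432]) cube([98, 1093, 17]);
translate([1321, 0, 432]) cube([98, 1093, 17]);
translate([1547, 0, 432]) cube([98, 1093, 17]);
translate([1773, 0, 432]) cube([98, 1093, 17]);


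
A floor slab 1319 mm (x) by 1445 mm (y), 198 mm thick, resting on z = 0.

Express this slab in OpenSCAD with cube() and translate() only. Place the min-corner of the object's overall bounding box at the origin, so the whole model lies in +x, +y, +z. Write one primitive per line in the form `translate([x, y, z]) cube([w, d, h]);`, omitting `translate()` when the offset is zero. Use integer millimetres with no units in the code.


cube([1319, 1445, 198]);


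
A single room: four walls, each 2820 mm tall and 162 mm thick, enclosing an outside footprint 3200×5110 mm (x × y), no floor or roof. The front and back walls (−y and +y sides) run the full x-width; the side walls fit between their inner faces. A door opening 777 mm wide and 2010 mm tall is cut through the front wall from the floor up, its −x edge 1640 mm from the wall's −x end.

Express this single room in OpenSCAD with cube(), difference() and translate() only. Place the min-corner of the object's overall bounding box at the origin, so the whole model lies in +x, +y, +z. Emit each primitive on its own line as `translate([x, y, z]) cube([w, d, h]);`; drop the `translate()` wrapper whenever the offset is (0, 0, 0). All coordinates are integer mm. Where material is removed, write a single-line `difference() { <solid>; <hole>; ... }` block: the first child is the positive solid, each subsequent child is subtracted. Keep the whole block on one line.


difference() { cube([3200, 162, 2820]); translate([1640, 0, 0]) cube([777, 162, 2010]); }
translate([0, 4948, 0]) cube([3200, 162, 2820]);
translate([0, 162, 0]) cube([162, 4786, 2820]);
translate([3038, 162, 0]) cube([162, 4786, 2820]);


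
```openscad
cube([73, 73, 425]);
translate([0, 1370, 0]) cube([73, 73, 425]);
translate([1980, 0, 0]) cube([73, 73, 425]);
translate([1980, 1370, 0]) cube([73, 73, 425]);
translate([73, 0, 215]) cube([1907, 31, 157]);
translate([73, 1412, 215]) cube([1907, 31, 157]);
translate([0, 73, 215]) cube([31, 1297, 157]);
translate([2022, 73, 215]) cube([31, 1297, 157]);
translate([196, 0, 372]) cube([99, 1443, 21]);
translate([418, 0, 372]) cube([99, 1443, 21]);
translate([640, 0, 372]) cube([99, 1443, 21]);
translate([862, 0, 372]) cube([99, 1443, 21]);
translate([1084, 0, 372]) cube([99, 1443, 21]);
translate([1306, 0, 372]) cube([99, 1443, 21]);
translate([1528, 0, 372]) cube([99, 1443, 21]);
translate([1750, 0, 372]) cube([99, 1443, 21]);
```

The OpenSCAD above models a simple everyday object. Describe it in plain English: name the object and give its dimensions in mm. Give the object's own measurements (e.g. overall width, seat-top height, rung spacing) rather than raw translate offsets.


A bed frame 2053 mm long (x) by 1443 mm wide (y). Four 73×73 mm corner posts, 425 mm tall, at the corners of the footprint. Four rails of 31 mm thickness and 157 mm height run between adjacent posts with their undersides at z = 215 mm, their outer faces flush with the outside of the frame (the two x-running rails run between the posts' inner faces; the two y-running rails run between the posts' inner faces). 8 slats, each 99 mm wide (x) and 21 mm thick, lie across the top of the two x-running rails, running the full 1443 mm width of the frame in y; along x they sit between the end posts with a 123 mm gap after the −x posts and between neighbouring slats, leaving 131 mm before the +x posts.


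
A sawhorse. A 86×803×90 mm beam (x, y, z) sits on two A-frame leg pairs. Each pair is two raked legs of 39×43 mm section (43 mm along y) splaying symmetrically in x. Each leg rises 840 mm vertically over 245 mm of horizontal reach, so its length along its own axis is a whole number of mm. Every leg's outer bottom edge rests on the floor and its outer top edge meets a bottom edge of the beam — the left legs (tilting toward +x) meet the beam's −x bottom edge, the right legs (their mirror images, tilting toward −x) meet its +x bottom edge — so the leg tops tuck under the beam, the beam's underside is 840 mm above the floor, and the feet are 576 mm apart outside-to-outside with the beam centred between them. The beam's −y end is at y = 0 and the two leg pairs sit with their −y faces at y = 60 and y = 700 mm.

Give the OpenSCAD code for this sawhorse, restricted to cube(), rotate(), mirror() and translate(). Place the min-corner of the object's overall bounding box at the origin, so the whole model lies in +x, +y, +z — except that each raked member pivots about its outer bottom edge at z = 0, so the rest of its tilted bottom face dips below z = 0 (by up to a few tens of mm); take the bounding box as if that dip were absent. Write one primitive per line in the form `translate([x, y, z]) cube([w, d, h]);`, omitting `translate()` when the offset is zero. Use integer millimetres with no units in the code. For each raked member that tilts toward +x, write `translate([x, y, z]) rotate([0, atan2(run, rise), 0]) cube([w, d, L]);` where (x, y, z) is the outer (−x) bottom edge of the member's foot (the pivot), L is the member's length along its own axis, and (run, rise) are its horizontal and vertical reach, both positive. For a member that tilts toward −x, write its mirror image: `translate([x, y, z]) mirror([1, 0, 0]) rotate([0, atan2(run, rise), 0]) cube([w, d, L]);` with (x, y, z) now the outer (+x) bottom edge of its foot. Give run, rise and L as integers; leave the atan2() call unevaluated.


translate([245, 0, 840]) cube([86, 803, 90]);
translate([0, 60, 0]) rotate([0, atan2(245, 840), 0]) cube([39, 43, 875]);
translate([576, 60, 0]) mirror([1, 0, 0]) rotate([0, atan2(245, 840), 0]) cube([39, 43, 875]);
translate([0, 700, 0]) rotate([0, atan2(245, 840), 0]) cube([39, 43, 875]);
translate([576, 700, 0]) mirror([1, 0, 0]) rotate([0, atan2(245, 840), 0]) cube([39, 43, 875]);


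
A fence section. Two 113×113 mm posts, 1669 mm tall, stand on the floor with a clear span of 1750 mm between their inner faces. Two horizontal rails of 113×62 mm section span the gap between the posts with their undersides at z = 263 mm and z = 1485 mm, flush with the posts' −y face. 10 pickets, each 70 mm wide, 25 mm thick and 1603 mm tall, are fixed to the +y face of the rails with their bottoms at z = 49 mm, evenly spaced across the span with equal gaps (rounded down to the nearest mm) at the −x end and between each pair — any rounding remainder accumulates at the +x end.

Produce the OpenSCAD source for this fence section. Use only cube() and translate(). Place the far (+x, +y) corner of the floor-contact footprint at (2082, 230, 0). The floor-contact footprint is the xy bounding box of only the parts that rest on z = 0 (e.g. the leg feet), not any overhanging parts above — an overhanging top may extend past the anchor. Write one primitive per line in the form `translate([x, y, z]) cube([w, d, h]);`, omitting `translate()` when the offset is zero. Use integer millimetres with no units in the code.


translate([106, 117, 0]) cube([113, 113, 1669]);
translate([1969, 117, 0]) cube([113, 113, 1669]);
translate([219, 117, 263]) cube([1750, 113, 62]);
translate([219, 117, 1485]) cube([1750, 113, 62]);
translate([314, 230, 49]) cube([70, 25, 1603]);
translate([479, 230, 49]) cube([70, 25, 1603]);
translate([644, 230, 49]) cube([70, 25, 1603]);
translate([809, 230, 49]) cube([70, 25, 1603]);
translate([974, 230, 49]) cube([70, 25, 1603]);
translate([1139, 230, 49]) cube([70, 25, 1603]);
translate([1304, 230, 49]) cube([70, 25, 1603]);
translate([1469, 230, 49]) cube([70, 25, 1603]);
translate([1634, 230, 49]) cube([70, 25, 1603]);
translate([1799, 230, 49]) cube([70, 25, 1603]);


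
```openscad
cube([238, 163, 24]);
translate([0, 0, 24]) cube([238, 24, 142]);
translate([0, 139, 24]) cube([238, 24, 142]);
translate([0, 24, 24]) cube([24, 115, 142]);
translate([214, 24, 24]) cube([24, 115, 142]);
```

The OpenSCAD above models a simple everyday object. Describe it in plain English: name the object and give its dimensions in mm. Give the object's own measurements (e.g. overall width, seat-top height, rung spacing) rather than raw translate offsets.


An open-topped rectangular box: outside dimensions 238×163×166 mm, with a uniform wall and base thickness of 24 mm. The base is a full 238×163 slab on the floor; four walls sit on top of the base. The front and back walls (the −y and +y sides) span the full width; the two side walls fit between them.


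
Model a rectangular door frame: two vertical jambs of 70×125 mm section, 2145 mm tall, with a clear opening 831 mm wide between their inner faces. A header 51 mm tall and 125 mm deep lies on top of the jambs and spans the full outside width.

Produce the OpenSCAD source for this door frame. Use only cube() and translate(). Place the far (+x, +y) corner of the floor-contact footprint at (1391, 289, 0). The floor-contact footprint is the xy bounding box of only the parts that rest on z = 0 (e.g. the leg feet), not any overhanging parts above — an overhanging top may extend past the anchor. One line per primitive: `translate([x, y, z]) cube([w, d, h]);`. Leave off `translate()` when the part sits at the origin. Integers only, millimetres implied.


translate([420, 164, 0]) cube([70, 125, 2145]);
translate([1321, 164, 0]) cube([70, 125, 2145]);
translate([420, 164, 2145]) cube([971, 125, 51]);


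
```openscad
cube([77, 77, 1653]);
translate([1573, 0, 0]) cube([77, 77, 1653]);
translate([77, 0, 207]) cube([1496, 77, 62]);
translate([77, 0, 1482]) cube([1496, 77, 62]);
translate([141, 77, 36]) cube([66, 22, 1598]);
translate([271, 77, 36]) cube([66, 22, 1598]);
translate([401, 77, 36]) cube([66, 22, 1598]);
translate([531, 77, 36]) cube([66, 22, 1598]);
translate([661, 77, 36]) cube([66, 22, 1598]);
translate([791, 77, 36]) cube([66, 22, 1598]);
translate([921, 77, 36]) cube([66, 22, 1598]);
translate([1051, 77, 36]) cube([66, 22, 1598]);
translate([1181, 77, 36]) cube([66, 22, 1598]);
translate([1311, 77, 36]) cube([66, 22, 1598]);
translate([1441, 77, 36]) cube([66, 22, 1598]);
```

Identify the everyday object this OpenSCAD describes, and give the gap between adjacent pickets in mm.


A fence section. The picket gap is 64 mm.

Two posts, two rails, 11 pickets — a fence section. Span 1496 mm holds 11 pickets of 66 mm with 12 equal gaps: ⌊(1496 − 11·66) / 12⌋ = 64 mm.


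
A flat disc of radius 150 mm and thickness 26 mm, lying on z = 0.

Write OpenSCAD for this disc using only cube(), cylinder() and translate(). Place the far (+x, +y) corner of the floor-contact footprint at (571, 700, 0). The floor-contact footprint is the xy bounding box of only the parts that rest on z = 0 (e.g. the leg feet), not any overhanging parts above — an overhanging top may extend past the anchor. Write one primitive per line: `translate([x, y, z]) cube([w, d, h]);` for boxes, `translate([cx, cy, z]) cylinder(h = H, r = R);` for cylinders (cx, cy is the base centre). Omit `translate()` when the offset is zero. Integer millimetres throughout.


translate([421, 550, 0]) cylinder(h = 26, r = 150);


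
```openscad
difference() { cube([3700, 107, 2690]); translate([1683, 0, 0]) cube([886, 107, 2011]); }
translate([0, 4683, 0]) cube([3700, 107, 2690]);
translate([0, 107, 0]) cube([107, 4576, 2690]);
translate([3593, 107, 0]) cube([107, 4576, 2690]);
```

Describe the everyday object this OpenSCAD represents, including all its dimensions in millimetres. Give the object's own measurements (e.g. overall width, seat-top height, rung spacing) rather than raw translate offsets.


A single room: four walls, each 2690 mm tall and 107 mm thick, enclosing an outside footprint 3700×4790 mm (x × y), no floor or roof. The front and back walls (−y and +y sides) run the full x-width; the side walls fit between their inner faces. A door opening 886 mm wide and 2011 mm tall is cut through the front wall from the floor up, its −x edge 1683 mm from the wall's −x end.


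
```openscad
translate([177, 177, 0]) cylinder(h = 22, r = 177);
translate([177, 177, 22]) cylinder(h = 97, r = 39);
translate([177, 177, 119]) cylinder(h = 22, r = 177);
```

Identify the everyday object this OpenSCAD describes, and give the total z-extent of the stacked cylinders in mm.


A spool. The overall height is 141 mm.

Three coaxial cylinders, large–small–large — a spool. Two 22 mm flanges and a 97 mm core give 22 + 97 + 22 = 141 mm.


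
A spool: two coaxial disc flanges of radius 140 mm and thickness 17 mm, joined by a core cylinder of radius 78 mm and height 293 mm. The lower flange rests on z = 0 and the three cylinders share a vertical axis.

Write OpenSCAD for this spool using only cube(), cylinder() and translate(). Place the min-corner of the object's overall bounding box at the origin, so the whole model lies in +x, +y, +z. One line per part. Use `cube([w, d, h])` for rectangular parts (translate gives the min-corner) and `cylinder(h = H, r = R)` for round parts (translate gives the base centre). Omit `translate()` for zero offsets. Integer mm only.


translate([140, 140, 0]) cylinder(h = 17, r = 140);
translate([140, 140, 17]) cylinder(h = 293, r = 78);
translate([140, 140, 310]) cylinder(h = 17, r = 140);


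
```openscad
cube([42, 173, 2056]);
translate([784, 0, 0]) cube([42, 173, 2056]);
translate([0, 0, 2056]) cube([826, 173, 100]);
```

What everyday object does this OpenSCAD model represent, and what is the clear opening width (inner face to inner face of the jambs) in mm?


A door frame. The clear opening width is 742 mm.

Two 2056 mm tall posts with a header on top — a door frame. The left jamb is 42 mm wide at x = 0; the right jamb starts at x = 784. The clear opening is 784 − 42 = 742 mm.


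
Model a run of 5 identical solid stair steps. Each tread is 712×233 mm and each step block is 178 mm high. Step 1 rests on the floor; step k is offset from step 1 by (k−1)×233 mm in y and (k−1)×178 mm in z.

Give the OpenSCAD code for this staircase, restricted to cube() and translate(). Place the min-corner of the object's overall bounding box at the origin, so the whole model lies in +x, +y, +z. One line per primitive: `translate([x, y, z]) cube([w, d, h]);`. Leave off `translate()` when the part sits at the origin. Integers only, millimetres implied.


cube([712, 233, 178]);
translate([0, 233, 178]) cube([712, 233, 178]);
translate([0, 466, 356]) cube([712, 233, 178]);
translate([0, 699, 534]) cube([712, 233, 178]);
translate([0, 932, 712]) cube([712, 233, 178]);
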